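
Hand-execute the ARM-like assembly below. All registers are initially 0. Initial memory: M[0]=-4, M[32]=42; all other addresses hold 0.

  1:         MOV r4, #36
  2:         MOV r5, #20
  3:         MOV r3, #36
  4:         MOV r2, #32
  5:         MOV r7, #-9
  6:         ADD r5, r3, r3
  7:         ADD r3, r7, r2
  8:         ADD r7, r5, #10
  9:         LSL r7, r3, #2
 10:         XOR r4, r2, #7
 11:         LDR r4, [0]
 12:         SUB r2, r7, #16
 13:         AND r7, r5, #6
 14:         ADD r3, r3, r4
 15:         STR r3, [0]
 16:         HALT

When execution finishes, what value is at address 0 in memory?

r4=36
r5=20
r3=36
r2=32
r7=-9
r5=36+36=72
r3=(-9)+32=23
r7=72+10=82
r7=23<<2=92
r4=32^7=39
r4=M[0]=-4
r2=92-16=76
r7=72&6=0
r3=23+(-4)=19
STR r3, [0] → M[0]=19
halt.

19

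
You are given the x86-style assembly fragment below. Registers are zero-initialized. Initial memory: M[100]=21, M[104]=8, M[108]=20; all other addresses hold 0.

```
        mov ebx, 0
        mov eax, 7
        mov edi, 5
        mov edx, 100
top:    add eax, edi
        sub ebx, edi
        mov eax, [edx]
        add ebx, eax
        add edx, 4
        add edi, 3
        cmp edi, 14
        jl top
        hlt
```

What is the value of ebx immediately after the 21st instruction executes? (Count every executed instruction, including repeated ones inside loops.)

mov ebx, 0 → ebx=0
mov eax, 7 → eax=7
mov edi, 5 → edi=5
mov edx, 100 → edx=100
add eax, edi → eax=7+5=12
sub ebx, edi → ebx=0-5=-5
mov eax, [edx] → eax=M[100]=21
add ebx, eax → ebx=(-5)+21=16
add edx, 4 → edx=100+4=104
add edi, 3 → edi=5+3=8
cmp edi, 14  (cmp 8,14)
jl top: taken
add eax, edi → eax=21+8=29
sub ebx, edi → ebx=16-8=8
mov eax, [edx] → eax=M[104]=8
add ebx, eax → ebx=8+8=16
add edx, 4 → edx=104+4=108
add edi, 3 → edi=8+3=11
cmp edi, 14  (cmp 11,14)
jl top: taken
add eax, edi → eax=8+11=19
After step 21: ebx = 16.

16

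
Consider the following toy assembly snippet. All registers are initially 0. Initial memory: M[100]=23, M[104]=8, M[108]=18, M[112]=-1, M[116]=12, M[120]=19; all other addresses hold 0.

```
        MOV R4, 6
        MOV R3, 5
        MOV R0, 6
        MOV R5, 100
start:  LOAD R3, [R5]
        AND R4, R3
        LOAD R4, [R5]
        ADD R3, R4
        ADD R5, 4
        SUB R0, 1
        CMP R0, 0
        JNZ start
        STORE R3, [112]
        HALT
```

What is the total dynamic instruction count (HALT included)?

54

R4=6
R3=5
R0=6
R5=100
R3=M[100]=23
R4=6&23=6
R4=M[100]=23
R3=23+23=46
R5=100+4=104
R0=6-1=5
CMP R0, 0  (cmp 5,0)
JNZ start: taken
R3=M[104]=8
R4=23&8=0
R4=M[104]=8
R3=8+8=16
R5=104+4=108
R0=5-1=4
CMP R0, 0  (cmp 4,0)
JNZ start: taken
R3=M[108]=18
R4=8&18=0
R4=M[108]=18
R3=18+18=36
R5=108+4=112
R0=4-1=3
CMP R0, 0  (cmp 3,0)
JNZ start: taken
R3=M[112]=-1
R4=18&(-1)=18
R4=M[112]=-1
R3=(-1)+(-1)=-2
R5=112+4=116
R0=3-1=2
CMP R0, 0  (cmp 2,0)
JNZ start: taken
R3=M[116]=12
R4=(-1)&12=12
R4=M[116]=12
R3=12+12=24
R5=116+4=120
R0=2-1=1
CMP R0, 0  (cmp 1,0)
JNZ start: taken
R3=M[120]=19
R4=12&19=0
R4=M[120]=19
R3=19+19=38
R5=120+4=124
R0=1-1=0
CMP R0, 0  (cmp 0,0)
JNZ start: not taken
STORE R3, [112] → M[112]=38
halt.
Total executed instructions: 54.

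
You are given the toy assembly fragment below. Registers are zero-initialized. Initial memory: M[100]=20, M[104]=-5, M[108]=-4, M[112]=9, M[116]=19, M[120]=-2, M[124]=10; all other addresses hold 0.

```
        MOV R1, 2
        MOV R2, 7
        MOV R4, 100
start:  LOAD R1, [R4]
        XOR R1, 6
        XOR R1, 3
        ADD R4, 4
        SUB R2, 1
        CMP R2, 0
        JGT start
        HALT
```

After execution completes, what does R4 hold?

R1=2
R2=7
R4=100
R1=M[100]=20
R1=20^6=18
R1=18^3=17
R4=100+4=104
R2=7-1=6
CMP R2, 0  (cmp 6,0)
JGT start: taken
R1=M[104]=-5
R1=(-5)^6=-3
R1=(-3)^3=-2
R4=104+4=108
R2=6-1=5
CMP R2, 0  (cmp 5,0)
JGT start: taken
R1=M[108]=-4
R1=(-4)^6=-6
R1=(-6)^3=-7
R4=108+4=112
R2=5-1=4
CMP R2, 0  (cmp 4,0)
JGT start: taken
R1=M[112]=9
R1=9^6=15
R1=15^3=12
R4=112+4=116
R2=4-1=3
CMP R2, 0  (cmp 3,0)
JGT start: taken
R1=M[116]=19
R1=19^6=21
R1=21^3=22
R4=116+4=120
R2=3-1=2
CMP R2, 0  (cmp 2,0)
JGT start: taken
R1=M[120]=-2
R1=(-2)^6=-8
R1=(-8)^3=-5
R4=120+4=124
R2=2-1=1
CMP R2, 0  (cmp 1,0)
JGT start: taken
R1=M[124]=10
R1=10^6=12
R1=12^3=15
R4=124+4=128
R2=1-1=0
CMP R2, 0  (cmp 0,0)
JGT start: not taken
halt.

128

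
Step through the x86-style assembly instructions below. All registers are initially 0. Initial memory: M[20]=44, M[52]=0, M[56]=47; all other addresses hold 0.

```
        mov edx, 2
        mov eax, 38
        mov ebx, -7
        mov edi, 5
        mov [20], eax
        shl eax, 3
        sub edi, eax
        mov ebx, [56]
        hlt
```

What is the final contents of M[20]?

38

after mov edx, 2: edx=2
after mov eax, 38: eax=38
after mov ebx, -7: ebx=-7
after mov edi, 5: edi=5
mov [20], eax → M[20]=38
after shl eax, 3: eax=38<<3=304
after sub edi, eax: edi=5-304=-299
after mov ebx, [56]: ebx=M[56]=47
halt.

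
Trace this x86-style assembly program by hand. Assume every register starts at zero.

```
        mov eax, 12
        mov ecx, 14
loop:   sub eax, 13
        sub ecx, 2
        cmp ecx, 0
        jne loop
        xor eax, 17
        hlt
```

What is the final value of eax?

after mov eax, 12: eax=12
after mov ecx, 14: ecx=14
after sub eax, 13: eax=12-13=-1
after sub ecx, 2: ecx=14-2=12
cmp ecx, 0  (cmp 12,0)
jne loop: taken
after sub eax, 13: eax=(-1)-13=-14
after sub ecx, 2: ecx=12-2=10
cmp ecx, 0  (cmp 10,0)
jne loop: taken
after sub eax, 13: eax=(-14)-13=-27
after sub ecx, 2: ecx=10-2=8
cmp ecx, 0  (cmp 8,0)
jne loop: taken
after sub eax, 13: eax=(-27)-13=-40
after sub ecx, 2: ecx=8-2=6
cmp ecx, 0  (cmp 6,0)
jne loop: taken
after sub eax, 13: eax=(-40)-13=-53
after sub ecx, 2: ecx=6-2=4
cmp ecx, 0  (cmp 4,0)
jne loop: taken
after sub eax, 13: eax=(-53)-13=-66
after sub ecx, 2: ecx=4-2=2
cmp ecx, 0  (cmp 2,0)
jne loop: taken
after sub eax, 13: eax=(-66)-13=-79
after sub ecx, 2: ecx=2-2=0
cmp ecx, 0  (cmp 0,0)
jne loop: not taken
after xor eax, 17: eax=(-79)^17=-96
halt.

-96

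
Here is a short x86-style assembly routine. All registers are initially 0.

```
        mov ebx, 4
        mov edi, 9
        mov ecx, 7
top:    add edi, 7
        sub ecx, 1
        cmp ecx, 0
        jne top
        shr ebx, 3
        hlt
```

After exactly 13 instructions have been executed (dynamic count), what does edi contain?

mov ebx, 4 → ebx=4
mov edi, 9 → edi=9
mov ecx, 7 → ecx=7
add edi, 7 → edi=9+7=16
sub ecx, 1 → ecx=7-1=6
cmp ecx, 0  (cmp 6,0)
jne top: taken
add edi, 7 → edi=16+7=23
sub ecx, 1 → ecx=6-1=5
cmp ecx, 0  (cmp 5,0)
jne top: taken
add edi, 7 → edi=23+7=30
sub ecx, 1 → ecx=5-1=4
After step 13: edi = 30.

30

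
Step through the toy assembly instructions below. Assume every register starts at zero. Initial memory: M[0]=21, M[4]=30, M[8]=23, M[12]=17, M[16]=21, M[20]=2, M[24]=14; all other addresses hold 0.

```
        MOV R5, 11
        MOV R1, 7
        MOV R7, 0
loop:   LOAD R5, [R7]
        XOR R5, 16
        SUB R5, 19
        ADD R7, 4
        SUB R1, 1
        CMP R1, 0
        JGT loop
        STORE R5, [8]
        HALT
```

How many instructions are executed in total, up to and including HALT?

54

after MOV R5, 11: R5=11
after MOV R1, 7: R1=7
after MOV R7, 0: R7=0
after LOAD R5, [R7]: R5=M[0]=21
after XOR R5, 16: R5=21^16=5
after SUB R5, 19: R5=5-19=-14
after ADD R7, 4: R7=0+4=4
after SUB R1, 1: R1=7-1=6
CMP R1, 0  (cmp 6,0)
JGT loop: taken
after LOAD R5, [R7]: R5=M[4]=30
after XOR R5, 16: R5=30^16=14
after SUB R5, 19: R5=14-19=-5
after ADD R7, 4: R7=4+4=8
after SUB R1, 1: R1=6-1=5
CMP R1, 0  (cmp 5,0)
JGT loop: taken
after LOAD R5, [R7]: R5=M[8]=23
after XOR R5, 16: R5=23^16=7
after SUB R5, 19: R5=7-19=-12
after ADD R7, 4: R7=8+4=12
after SUB R1, 1: R1=5-1=4
CMP R1, 0  (cmp 4,0)
JGT loop: taken
after LOAD R5, [R7]: R5=M[12]=17
after XOR R5, 16: R5=17^16=1
after SUB R5, 19: R5=1-19=-18
after ADD R7, 4: R7=12+4=16
after SUB R1, 1: R1=4-1=3
CMP R1, 0  (cmp 3,0)
JGT loop: taken
after LOAD R5, [R7]: R5=M[16]=21
after XOR R5, 16: R5=21^16=5
after SUB R5, 19: R5=5-19=-14
after ADD R7, 4: R7=16+4=20
after SUB R1, 1: R1=3-1=2
CMP R1, 0  (cmp 2,0)
JGT loop: taken
after LOAD R5, [R7]: R5=M[20]=2
after XOR R5, 16: R5=2^16=18
after SUB R5, 19: R5=18-19=-1
after ADD R7, 4: R7=20+4=24
after SUB R1, 1: R1=2-1=1
CMP R1, 0  (cmp 1,0)
JGT loop: taken
after LOAD R5, [R7]: R5=M[24]=14
after XOR R5, 16: R5=14^16=30
after SUB R5, 19: R5=30-19=11
after ADD R7, 4: R7=24+4=28
after SUB R1, 1: R1=1-1=0
CMP R1, 0  (cmp 0,0)
JGT loop: not taken
STORE R5, [8] → M[8]=11
halt.
Total executed instructions: 54.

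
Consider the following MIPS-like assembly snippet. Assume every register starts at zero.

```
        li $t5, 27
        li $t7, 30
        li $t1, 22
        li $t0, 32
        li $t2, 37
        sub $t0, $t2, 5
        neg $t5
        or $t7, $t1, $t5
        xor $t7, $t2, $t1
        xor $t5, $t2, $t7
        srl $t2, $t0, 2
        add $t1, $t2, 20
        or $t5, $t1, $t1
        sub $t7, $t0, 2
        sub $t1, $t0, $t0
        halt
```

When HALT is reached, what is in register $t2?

li $t5, 27 → $t5=27
li $t7, 30 → $t7=30
li $t1, 22 → $t1=22
li $t0, 32 → $t0=32
li $t2, 37 → $t2=37
sub $t0, $t2, 5 → $t0=37-5=32
neg $t5 → $t5=-(27)=-27
or $t7, $t1, $t5 → $t7=22|(-27)=-9
xor $t7, $t2, $t1 → $t7=37^22=51
xor $t5, $t2, $t7 → $t5=37^51=22
srl $t2, $t0, 2 → $t2=32>>2=8
add $t1, $t2, 20 → $t1=8+20=28
or $t5, $t1, $t1 → $t5=28|28=28
sub $t7, $t0, 2 → $t7=32-2=30
sub $t1, $t0, $t0 → $t1=32-32=0
halt.

8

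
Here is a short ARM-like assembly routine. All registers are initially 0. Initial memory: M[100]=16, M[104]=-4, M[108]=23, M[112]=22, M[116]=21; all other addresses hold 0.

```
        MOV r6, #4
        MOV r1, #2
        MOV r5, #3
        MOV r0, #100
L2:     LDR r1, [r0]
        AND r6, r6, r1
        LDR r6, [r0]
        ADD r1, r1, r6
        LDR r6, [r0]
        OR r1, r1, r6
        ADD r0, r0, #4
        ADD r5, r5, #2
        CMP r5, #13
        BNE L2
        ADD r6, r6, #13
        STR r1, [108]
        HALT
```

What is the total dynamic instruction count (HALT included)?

r6=4
r1=2
r5=3
r0=100
r1=M[100]=16
r6=4&16=0
r6=M[100]=16
r1=16+16=32
r6=M[100]=16
r1=32|16=48
r0=100+4=104
r5=3+2=5
CMP r5, #13  (cmp 5,13)
BNE L2: taken
r1=M[104]=-4
r6=16&(-4)=16
r6=M[104]=-4
r1=(-4)+(-4)=-8
r6=M[104]=-4
r1=(-8)|(-4)=-4
r0=104+4=108
r5=5+2=7
CMP r5, #13  (cmp 7,13)
BNE L2: taken
r1=M[108]=23
r6=(-4)&23=20
r6=M[108]=23
r1=23+23=46
r6=M[108]=23
r1=46|23=63
r0=108+4=112
r5=7+2=9
CMP r5, #13  (cmp 9,13)
BNE L2: taken
r1=M[112]=22
r6=23&22=22
r6=M[112]=22
r1=22+22=44
r6=M[112]=22
r1=44|22=62
r0=112+4=116
r5=9+2=11
CMP r5, #13  (cmp 11,13)
BNE L2: taken
r1=M[116]=21
r6=22&21=20
r6=M[116]=21
r1=21+21=42
r6=M[116]=21
r1=42|21=63
r0=116+4=120
r5=11+2=13
CMP r5, #13  (cmp 13,13)
BNE L2: not taken
r6=21+13=34
STR r1, [108] → M[108]=63
halt.
Total executed instructions: 57.

57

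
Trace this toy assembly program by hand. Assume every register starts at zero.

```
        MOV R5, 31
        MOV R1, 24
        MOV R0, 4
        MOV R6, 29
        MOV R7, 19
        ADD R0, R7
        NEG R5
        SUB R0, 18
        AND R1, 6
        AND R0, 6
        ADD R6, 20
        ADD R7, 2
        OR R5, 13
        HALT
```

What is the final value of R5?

-19

MOV R5, 31 → R5=31
MOV R1, 24 → R1=24
MOV R0, 4 → R0=4
MOV R6, 29 → R6=29
MOV R7, 19 → R7=19
ADD R0, R7 → R0=4+19=23
NEG R5 → R5=-(31)=-31
SUB R0, 18 → R0=23-18=5
AND R1, 6 → R1=24&6=0
AND R0, 6 → R0=5&6=4
ADD R6, 20 → R6=29+20=49
ADD R7, 2 → R7=19+2=21
OR R5, 13 → R5=(-31)|13=-19
halt.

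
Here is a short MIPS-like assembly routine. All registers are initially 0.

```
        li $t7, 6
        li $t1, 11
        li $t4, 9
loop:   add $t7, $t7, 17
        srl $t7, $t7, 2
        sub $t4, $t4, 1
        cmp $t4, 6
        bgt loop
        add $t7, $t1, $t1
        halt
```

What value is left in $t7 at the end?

22

$t7=6
$t1=11
$t4=9
$t7=6+17=23
$t7=23>>2=5
$t4=9-1=8
cmp $t4, 6  (cmp 8,6)
bgt loop: taken
$t7=5+17=22
$t7=22>>2=5
$t4=8-1=7
cmp $t4, 6  (cmp 7,6)
bgt loop: taken
$t7=5+17=22
$t7=22>>2=5
$t4=7-1=6
cmp $t4, 6  (cmp 6,6)
bgt loop: not taken
$t7=11+11=22
halt.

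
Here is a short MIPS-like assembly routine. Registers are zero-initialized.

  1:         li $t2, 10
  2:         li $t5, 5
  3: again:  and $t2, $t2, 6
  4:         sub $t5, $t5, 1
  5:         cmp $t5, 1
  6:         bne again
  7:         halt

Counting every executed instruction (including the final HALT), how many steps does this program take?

$t2=10
$t5=5
$t2=10&6=2
$t5=5-1=4
cmp $t5, 1  (cmp 4,1)
bne again: taken
$t2=2&6=2
$t5=4-1=3
cmp $t5, 1  (cmp 3,1)
bne again: taken
$t2=2&6=2
$t5=3-1=2
cmp $t5, 1  (cmp 2,1)
bne again: taken
$t2=2&6=2
$t5=2-1=1
cmp $t5, 1  (cmp 1,1)
bne again: not taken
halt.
Total executed instructions: 19.

19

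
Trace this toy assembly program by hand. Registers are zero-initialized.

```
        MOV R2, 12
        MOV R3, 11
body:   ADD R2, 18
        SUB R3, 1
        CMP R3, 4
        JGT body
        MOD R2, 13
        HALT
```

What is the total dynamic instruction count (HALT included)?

R2=12
R3=11
R2=12+18=30
R3=11-1=10
CMP R3, 4  (cmp 10,4)
JGT body: taken
R2=30+18=48
R3=10-1=9
CMP R3, 4  (cmp 9,4)
JGT body: taken
R2=48+18=66
R3=9-1=8
CMP R3, 4  (cmp 8,4)
JGT body: taken
R2=66+18=84
R3=8-1=7
CMP R3, 4  (cmp 7,4)
JGT body: taken
R2=84+18=102
R3=7-1=6
CMP R3, 4  (cmp 6,4)
JGT body: taken
R2=102+18=120
R3=6-1=5
CMP R3, 4  (cmp 5,4)
JGT body: taken
R2=120+18=138
R3=5-1=4
CMP R3, 4  (cmp 4,4)
JGT body: not taken
R2=138%13=8
halt.
Total executed instructions: 32.

32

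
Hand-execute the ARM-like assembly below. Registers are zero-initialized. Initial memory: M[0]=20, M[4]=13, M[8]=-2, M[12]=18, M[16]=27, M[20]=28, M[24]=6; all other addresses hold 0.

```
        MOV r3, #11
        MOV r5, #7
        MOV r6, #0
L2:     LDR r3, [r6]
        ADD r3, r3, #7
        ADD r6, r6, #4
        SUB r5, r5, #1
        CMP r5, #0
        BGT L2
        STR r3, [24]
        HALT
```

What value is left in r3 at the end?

after MOV r3, #11: r3=11
after MOV r5, #7: r5=7
after MOV r6, #0: r6=0
after LDR r3, [r6]: r3=M[0]=20
after ADD r3, r3, #7: r3=20+7=27
after ADD r6, r6, #4: r6=0+4=4
after SUB r5, r5, #1: r5=7-1=6
CMP r5, #0  (cmp 6,0)
BGT L2: taken
after LDR r3, [r6]: r3=M[4]=13
after ADD r3, r3, #7: r3=13+7=20
after ADD r6, r6, #4: r6=4+4=8
after SUB r5, r5, #1: r5=6-1=5
CMP r5, #0  (cmp 5,0)
BGT L2: taken
after LDR r3, [r6]: r3=M[8]=-2
after ADD r3, r3, #7: r3=(-2)+7=5
after ADD r6, r6, #4: r6=8+4=12
after SUB r5, r5, #1: r5=5-1=4
CMP r5, #0  (cmp 4,0)
BGT L2: taken
after LDR r3, [r6]: r3=M[12]=18
after ADD r3, r3, #7: r3=18+7=25
after ADD r6, r6, #4: r6=12+4=16
after SUB r5, r5, #1: r5=4-1=3
CMP r5, #0  (cmp 3,0)
BGT L2: taken
after LDR r3, [r6]: r3=M[16]=27
after ADD r3, r3, #7: r3=27+7=34
after ADD r6, r6, #4: r6=16+4=20
after SUB r5, r5, #1: r5=3-1=2
CMP r5, #0  (cmp 2,0)
BGT L2: taken
after LDR r3, [r6]: r3=M[20]=28
after ADD r3, r3, #7: r3=28+7=35
after ADD r6, r6, #4: r6=20+4=24
after SUB r5, r5, #1: r5=2-1=1
CMP r5, #0  (cmp 1,0)
BGT L2: taken
after LDR r3, [r6]: r3=M[24]=6
after ADD r3, r3, #7: r3=6+7=13
after ADD r6, r6, #4: r6=24+4=28
after SUB r5, r5, #1: r5=1-1=0
CMP r5, #0  (cmp 0,0)
BGT L2: not taken
STR r3, [24] → M[24]=13
halt.

13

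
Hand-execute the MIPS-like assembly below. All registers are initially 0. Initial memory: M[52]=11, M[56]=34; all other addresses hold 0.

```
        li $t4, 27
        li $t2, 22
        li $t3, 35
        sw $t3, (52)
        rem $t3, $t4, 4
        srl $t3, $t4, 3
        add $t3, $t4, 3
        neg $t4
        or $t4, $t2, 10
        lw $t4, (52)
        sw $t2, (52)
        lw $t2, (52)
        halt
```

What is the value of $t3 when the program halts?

after li $t4, 27: $t4=27
after li $t2, 22: $t2=22
after li $t3, 35: $t3=35
sw $t3, (52) → M[52]=35
after rem $t3, $t4, 4: $t3=27%4=3
after srl $t3, $t4, 3: $t3=27>>3=3
after add $t3, $t4, 3: $t3=27+3=30
after neg $t4: $t4=-(27)=-27
after or $t4, $t2, 10: $t4=22|10=30
after lw $t4, (52): $t4=M[52]=35
sw $t2, (52) → M[52]=22
after lw $t2, (52): $t2=M[52]=22
halt.

30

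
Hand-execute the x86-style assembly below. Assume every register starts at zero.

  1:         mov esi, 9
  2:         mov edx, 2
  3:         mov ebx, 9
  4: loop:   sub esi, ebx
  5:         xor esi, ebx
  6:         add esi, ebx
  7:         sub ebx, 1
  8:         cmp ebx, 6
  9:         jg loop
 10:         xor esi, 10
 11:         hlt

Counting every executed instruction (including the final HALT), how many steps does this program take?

23

mov esi, 9 → esi=9
mov edx, 2 → edx=2
mov ebx, 9 → ebx=9
sub esi, ebx → esi=9-9=0
xor esi, ebx → esi=0^9=9
add esi, ebx → esi=9+9=18
sub ebx, 1 → ebx=9-1=8
cmp ebx, 6  (cmp 8,6)
jg loop: taken
sub esi, ebx → esi=18-8=10
xor esi, ebx → esi=10^8=2
add esi, ebx → esi=2+8=10
sub ebx, 1 → ebx=8-1=7
cmp ebx, 6  (cmp 7,6)
jg loop: taken
sub esi, ebx → esi=10-7=3
xor esi, ebx → esi=3^7=4
add esi, ebx → esi=4+7=11
sub ebx, 1 → ebx=7-1=6
cmp ebx, 6  (cmp 6,6)
jg loop: not taken
xor esi, 10 → esi=11^10=1
halt.
Total executed instructions: 23.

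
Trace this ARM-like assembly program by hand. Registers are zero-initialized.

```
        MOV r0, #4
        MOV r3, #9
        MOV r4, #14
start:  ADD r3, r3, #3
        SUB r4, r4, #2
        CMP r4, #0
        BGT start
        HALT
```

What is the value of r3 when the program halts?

MOV r0, #4 → r0=4
MOV r3, #9 → r3=9
MOV r4, #14 → r4=14
ADD r3, r3, #3 → r3=9+3=12
SUB r4, r4, #2 → r4=14-2=12
CMP r4, #0  (cmp 12,0)
BGT start: taken
ADD r3, r3, #3 → r3=12+3=15
SUB r4, r4, #2 → r4=12-2=10
CMP r4, #0  (cmp 10,0)
BGT start: taken
ADD r3, r3, #3 → r3=15+3=18
SUB r4, r4, #2 → r4=10-2=8
CMP r4, #0  (cmp 8,0)
BGT start: taken
ADD r3, r3, #3 → r3=18+3=21
SUB r4, r4, #2 → r4=8-2=6
CMP r4, #0  (cmp 6,0)
BGT start: taken
ADD r3, r3, #3 → r3=21+3=24
SUB r4, r4, #2 → r4=6-2=4
CMP r4, #0  (cmp 4,0)
BGT start: taken
ADD r3, r3, #3 → r3=24+3=27
SUB r4, r4, #2 → r4=4-2=2
CMP r4, #0  (cmp 2,0)
BGT start: taken
ADD r3, r3, #3 → r3=27+3=30
SUB r4, r4, #2 → r4=2-2=0
CMP r4, #0  (cmp 0,0)
BGT start: not taken
halt.

30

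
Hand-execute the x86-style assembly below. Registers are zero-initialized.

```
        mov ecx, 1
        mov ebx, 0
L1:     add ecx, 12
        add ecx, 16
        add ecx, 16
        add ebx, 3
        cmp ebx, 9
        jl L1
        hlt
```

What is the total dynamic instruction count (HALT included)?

mov ecx, 1 → ecx=1
mov ebx, 0 → ebx=0
add ecx, 12 → ecx=1+12=13
add ecx, 16 → ecx=13+16=29
add ecx, 16 → ecx=29+16=45
add ebx, 3 → ebx=0+3=3
cmp ebx, 9  (cmp 3,9)
jl L1: taken
add ecx, 12 → ecx=45+12=57
add ecx, 16 → ecx=57+16=73
add ecx, 16 → ecx=73+16=89
add ebx, 3 → ebx=3+3=6
cmp ebx, 9  (cmp 6,9)
jl L1: taken
add ecx, 12 → ecx=89+12=101
add ecx, 16 → ecx=101+16=117
add ecx, 16 → ecx=117+16=133
add ebx, 3 → ebx=6+3=9
cmp ebx, 9  (cmp 9,9)
jl L1: not taken
halt.
Total executed instructions: 21.

21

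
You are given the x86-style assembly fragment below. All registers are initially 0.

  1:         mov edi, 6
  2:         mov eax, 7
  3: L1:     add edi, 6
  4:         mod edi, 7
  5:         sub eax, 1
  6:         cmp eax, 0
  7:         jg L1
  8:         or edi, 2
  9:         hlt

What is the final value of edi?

6

after mov edi, 6: edi=6
after mov eax, 7: eax=7
after add edi, 6: edi=6+6=12
after mod edi, 7: edi=12%7=5
after sub eax, 1: eax=7-1=6
cmp eax, 0  (cmp 6,0)
jg L1: taken
after add edi, 6: edi=5+6=11
after mod edi, 7: edi=11%7=4
after sub eax, 1: eax=6-1=5
cmp eax, 0  (cmp 5,0)
jg L1: taken
after add edi, 6: edi=4+6=10
after mod edi, 7: edi=10%7=3
after sub eax, 1: eax=5-1=4
cmp eax, 0  (cmp 4,0)
jg L1: taken
after add edi, 6: edi=3+6=9
after mod edi, 7: edi=9%7=2
after sub eax, 1: eax=4-1=3
cmp eax, 0  (cmp 3,0)
jg L1: taken
after add edi, 6: edi=2+6=8
after mod edi, 7: edi=8%7=1
after sub eax, 1: eax=3-1=2
cmp eax, 0  (cmp 2,0)
jg L1: taken
after add edi, 6: edi=1+6=7
after mod edi, 7: edi=7%7=0
after sub eax, 1: eax=2-1=1
cmp eax, 0  (cmp 1,0)
jg L1: taken
after add edi, 6: edi=0+6=6
after mod edi, 7: edi=6%7=6
after sub eax, 1: eax=1-1=0
cmp eax, 0  (cmp 0,0)
jg L1: not taken
after or edi, 2: edi=6|2=6
halt.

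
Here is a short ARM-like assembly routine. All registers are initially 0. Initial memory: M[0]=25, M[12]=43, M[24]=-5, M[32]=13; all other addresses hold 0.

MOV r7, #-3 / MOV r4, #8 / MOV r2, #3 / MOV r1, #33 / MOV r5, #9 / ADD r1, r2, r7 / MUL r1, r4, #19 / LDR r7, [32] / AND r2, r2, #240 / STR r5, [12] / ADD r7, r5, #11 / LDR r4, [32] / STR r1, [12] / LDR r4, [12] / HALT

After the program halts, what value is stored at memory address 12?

after MOV r7, #-3: r7=-3
after MOV r4, #8: r4=8
after MOV r2, #3: r2=3
after MOV r1, #33: r1=33
after MOV r5, #9: r5=9
after ADD r1, r2, r7: r1=3+(-3)=0
after MUL r1, r4, #19: r1=8*19=152
after LDR r7, [32]: r7=M[32]=13
after AND r2, r2, #240: r2=3&240=0
STR r5, [12] → M[12]=9
after ADD r7, r5, #11: r7=9+11=20
after LDR r4, [32]: r4=M[32]=13
STR r1, [12] → M[12]=152
after LDR r4, [12]: r4=M[12]=152
halt.

152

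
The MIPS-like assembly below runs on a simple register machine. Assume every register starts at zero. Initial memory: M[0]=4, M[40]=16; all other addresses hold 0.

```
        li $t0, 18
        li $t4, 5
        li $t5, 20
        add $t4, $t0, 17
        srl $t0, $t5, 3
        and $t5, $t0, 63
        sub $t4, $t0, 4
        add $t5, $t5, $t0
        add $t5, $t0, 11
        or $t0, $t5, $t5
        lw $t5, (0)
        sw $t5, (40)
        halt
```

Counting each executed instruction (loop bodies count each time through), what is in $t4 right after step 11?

-2

after li $t0, 18: $t0=18
after li $t4, 5: $t4=5
after li $t5, 20: $t5=20
after add $t4, $t0, 17: $t4=18+17=35
after srl $t0, $t5, 3: $t0=20>>3=2
after and $t5, $t0, 63: $t5=2&63=2
after sub $t4, $t0, 4: $t4=2-4=-2
after add $t5, $t5, $t0: $t5=2+2=4
after add $t5, $t0, 11: $t5=2+11=13
after or $t0, $t5, $t5: $t0=13|13=13
after lw $t5, (0): $t5=M[0]=4
After step 11: $t4 = -2.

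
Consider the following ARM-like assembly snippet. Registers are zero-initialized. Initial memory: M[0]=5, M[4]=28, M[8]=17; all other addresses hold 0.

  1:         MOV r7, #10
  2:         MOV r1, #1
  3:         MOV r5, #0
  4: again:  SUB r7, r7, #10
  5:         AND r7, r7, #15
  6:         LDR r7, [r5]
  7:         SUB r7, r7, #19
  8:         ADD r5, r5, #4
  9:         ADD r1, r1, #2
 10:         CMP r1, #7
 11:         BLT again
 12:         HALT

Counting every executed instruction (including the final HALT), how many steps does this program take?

MOV r7, #10 → r7=10
MOV r1, #1 → r1=1
MOV r5, #0 → r5=0
SUB r7, r7, #10 → r7=10-10=0
AND r7, r7, #15 → r7=0&15=0
LDR r7, [r5] → r7=M[0]=5
SUB r7, r7, #19 → r7=5-19=-14
ADD r5, r5, #4 → r5=0+4=4
ADD r1, r1, #2 → r1=1+2=3
CMP r1, #7  (cmp 3,7)
BLT again: taken
SUB r7, r7, #10 → r7=(-14)-10=-24
AND r7, r7, #15 → r7=(-24)&15=8
LDR r7, [r5] → r7=M[4]=28
SUB r7, r7, #19 → r7=28-19=9
ADD r5, r5, #4 → r5=4+4=8
ADD r1, r1, #2 → r1=3+2=5
CMP r1, #7  (cmp 5,7)
BLT again: taken
SUB r7, r7, #10 → r7=9-10=-1
AND r7, r7, #15 → r7=(-1)&15=15
LDR r7, [r5] → r7=M[8]=17
SUB r7, r7, #19 → r7=17-19=-2
ADD r5, r5, #4 → r5=8+4=12
ADD r1, r1, #2 → r1=5+2=7
CMP r1, #7  (cmp 7,7)
BLT again: not taken
halt.
Total executed instructions: 28.

28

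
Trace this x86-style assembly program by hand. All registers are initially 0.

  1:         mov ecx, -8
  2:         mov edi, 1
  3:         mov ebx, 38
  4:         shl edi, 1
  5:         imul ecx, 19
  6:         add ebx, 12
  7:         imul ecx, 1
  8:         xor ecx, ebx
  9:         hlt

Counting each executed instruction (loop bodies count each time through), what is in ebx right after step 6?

mov ecx, -8 → ecx=-8
mov edi, 1 → edi=1
mov ebx, 38 → ebx=38
shl edi, 1 → edi=1<<1=2
imul ecx, 19 → ecx=(-8)*19=-152
add ebx, 12 → ebx=38+12=50
After step 6: ebx = 50.

50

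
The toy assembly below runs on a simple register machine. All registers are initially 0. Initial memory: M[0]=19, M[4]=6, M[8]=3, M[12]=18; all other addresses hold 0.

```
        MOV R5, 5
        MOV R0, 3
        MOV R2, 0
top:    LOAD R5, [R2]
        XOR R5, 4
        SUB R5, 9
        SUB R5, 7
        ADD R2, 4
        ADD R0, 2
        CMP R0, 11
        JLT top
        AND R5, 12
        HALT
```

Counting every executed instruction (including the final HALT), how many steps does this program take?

after MOV R5, 5: R5=5
after MOV R0, 3: R0=3
after MOV R2, 0: R2=0
after LOAD R5, [R2]: R5=M[0]=19
after XOR R5, 4: R5=19^4=23
after SUB R5, 9: R5=23-9=14
after SUB R5, 7: R5=14-7=7
after ADD R2, 4: R2=0+4=4
after ADD R0, 2: R0=3+2=5
CMP R0, 11  (cmp 5,11)
JLT top: taken
after LOAD R5, [R2]: R5=M[4]=6
after XOR R5, 4: R5=6^4=2
after SUB R5, 9: R5=2-9=-7
after SUB R5, 7: R5=(-7)-7=-14
after ADD R2, 4: R2=4+4=8
after ADD R0, 2: R0=5+2=7
CMP R0, 11  (cmp 7,11)
JLT top: taken
after LOAD R5, [R2]: R5=M[8]=3
after XOR R5, 4: R5=3^4=7
after SUB R5, 9: R5=7-9=-2
after SUB R5, 7: R5=(-2)-7=-9
after ADD R2, 4: R2=8+4=12
after ADD R0, 2: R0=7+2=9
CMP R0, 11  (cmp 9,11)
JLT top: taken
after LOAD R5, [R2]: R5=M[12]=18
after XOR R5, 4: R5=18^4=22
after SUB R5, 9: R5=22-9=13
after SUB R5, 7: R5=13-7=6
after ADD R2, 4: R2=12+4=16
after ADD R0, 2: R0=9+2=11
CMP R0, 11  (cmp 11,11)
JLT top: not taken
after AND R5, 12: R5=6&12=4
halt.
Total executed instructions: 37.

37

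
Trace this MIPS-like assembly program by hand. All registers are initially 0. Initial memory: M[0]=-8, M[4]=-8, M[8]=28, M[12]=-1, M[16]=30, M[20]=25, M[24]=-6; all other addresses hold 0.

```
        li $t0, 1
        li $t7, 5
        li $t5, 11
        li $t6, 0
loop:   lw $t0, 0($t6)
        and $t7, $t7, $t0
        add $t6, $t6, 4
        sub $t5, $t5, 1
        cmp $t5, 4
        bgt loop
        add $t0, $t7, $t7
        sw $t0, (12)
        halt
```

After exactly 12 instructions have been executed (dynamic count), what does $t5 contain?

after li $t0, 1: $t0=1
after li $t7, 5: $t7=5
after li $t5, 11: $t5=11
after li $t6, 0: $t6=0
after lw $t0, 0($t6): $t0=M[0]=-8
after and $t7, $t7, $t0: $t7=5&(-8)=0
after add $t6, $t6, 4: $t6=0+4=4
after sub $t5, $t5, 1: $t5=11-1=10
cmp $t5, 4  (cmp 10,4)
bgt loop: taken
after lw $t0, 0($t6): $t0=M[4]=-8
after and $t7, $t7, $t0: $t7=0&(-8)=0
After step 12: $t5 = 10.

10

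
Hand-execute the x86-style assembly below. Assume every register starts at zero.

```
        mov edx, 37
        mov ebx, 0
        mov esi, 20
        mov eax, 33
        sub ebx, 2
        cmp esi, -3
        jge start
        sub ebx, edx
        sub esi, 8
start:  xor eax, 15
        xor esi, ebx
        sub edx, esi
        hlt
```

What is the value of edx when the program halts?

59

edx=37
ebx=0
esi=20
eax=33
ebx=0-2=-2
cmp esi, -3  (cmp 20,-3)
jge start: taken
eax=33^15=46
esi=20^(-2)=-22
edx=37-(-22)=59
halt.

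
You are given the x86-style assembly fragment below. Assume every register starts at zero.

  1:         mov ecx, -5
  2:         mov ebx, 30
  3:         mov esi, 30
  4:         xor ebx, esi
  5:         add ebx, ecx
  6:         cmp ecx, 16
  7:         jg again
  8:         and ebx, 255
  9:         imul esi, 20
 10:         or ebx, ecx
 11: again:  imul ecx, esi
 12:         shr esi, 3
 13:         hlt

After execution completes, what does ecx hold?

after mov ecx, -5: ecx=-5
after mov ebx, 30: ebx=30
after mov esi, 30: esi=30
after xor ebx, esi: ebx=30^30=0
after add ebx, ecx: ebx=0+(-5)=-5
cmp ecx, 16  (cmp -5,16)
jg again: not taken
after and ebx, 255: ebx=(-5)&255=251
after imul esi, 20: esi=30*20=600
after or ebx, ecx: ebx=251|(-5)=-5
after imul ecx, esi: ecx=(-5)*600=-3000
after shr esi, 3: esi=600>>3=75
halt.

-3000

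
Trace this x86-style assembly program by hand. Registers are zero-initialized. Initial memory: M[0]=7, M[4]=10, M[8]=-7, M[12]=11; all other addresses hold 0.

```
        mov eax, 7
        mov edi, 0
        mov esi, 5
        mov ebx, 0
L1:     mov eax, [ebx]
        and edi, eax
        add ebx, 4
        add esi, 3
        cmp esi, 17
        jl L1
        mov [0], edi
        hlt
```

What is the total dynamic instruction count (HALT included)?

mov eax, 7 → eax=7
mov edi, 0 → edi=0
mov esi, 5 → esi=5
mov ebx, 0 → ebx=0
mov eax, [ebx] → eax=M[0]=7
and edi, eax → edi=0&7=0
add ebx, 4 → ebx=0+4=4
add esi, 3 → esi=5+3=8
cmp esi, 17  (cmp 8,17)
jl L1: taken
mov eax, [ebx] → eax=M[4]=10
and edi, eax → edi=0&10=0
add ebx, 4 → ebx=4+4=8
add esi, 3 → esi=8+3=11
cmp esi, 17  (cmp 11,17)
jl L1: taken
mov eax, [ebx] → eax=M[8]=-7
and edi, eax → edi=0&(-7)=0
add ebx, 4 → ebx=8+4=12
add esi, 3 → esi=11+3=14
cmp esi, 17  (cmp 14,17)
jl L1: taken
mov eax, [ebx] → eax=M[12]=11
and edi, eax → edi=0&11=0
add ebx, 4 → ebx=12+4=16
add esi, 3 → esi=14+3=17
cmp esi, 17  (cmp 17,17)
jl L1: not taken
mov [0], edi → M[0]=0
halt.
Total executed instructions: 30.

30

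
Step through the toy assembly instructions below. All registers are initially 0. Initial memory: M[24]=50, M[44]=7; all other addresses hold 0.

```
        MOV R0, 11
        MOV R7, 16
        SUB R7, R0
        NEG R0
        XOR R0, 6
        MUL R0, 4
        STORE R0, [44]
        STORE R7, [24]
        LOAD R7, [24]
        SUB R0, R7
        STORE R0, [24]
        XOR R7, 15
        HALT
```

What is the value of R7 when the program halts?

after MOV R0, 11: R0=11
after MOV R7, 16: R7=16
after SUB R7, R0: R7=16-11=5
after NEG R0: R0=-(11)=-11
after XOR R0, 6: R0=(-11)^6=-13
after MUL R0, 4: R0=(-13)*4=-52
STORE R0, [44] → M[44]=-52
STORE R7, [24] → M[24]=5
after LOAD R7, [24]: R7=M[24]=5
after SUB R0, R7: R0=(-52)-5=-57
STORE R0, [24] → M[24]=-57
after XOR R7, 15: R7=5^15=10
halt.

10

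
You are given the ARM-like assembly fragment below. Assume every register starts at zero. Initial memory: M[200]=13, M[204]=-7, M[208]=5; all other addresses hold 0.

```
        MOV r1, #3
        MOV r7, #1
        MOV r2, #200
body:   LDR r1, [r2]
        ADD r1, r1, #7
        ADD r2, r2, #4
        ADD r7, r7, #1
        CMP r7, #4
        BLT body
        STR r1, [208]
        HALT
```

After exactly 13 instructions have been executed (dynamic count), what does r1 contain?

0

MOV r1, #3 → r1=3
MOV r7, #1 → r7=1
MOV r2, #200 → r2=200
LDR r1, [r2] → r1=M[200]=13
ADD r1, r1, #7 → r1=13+7=20
ADD r2, r2, #4 → r2=200+4=204
ADD r7, r7, #1 → r7=1+1=2
CMP r7, #4  (cmp 2,4)
BLT body: taken
LDR r1, [r2] → r1=M[204]=-7
ADD r1, r1, #7 → r1=(-7)+7=0
ADD r2, r2, #4 → r2=204+4=208
ADD r7, r7, #1 → r7=2+1=3
After step 13: r1 = 0.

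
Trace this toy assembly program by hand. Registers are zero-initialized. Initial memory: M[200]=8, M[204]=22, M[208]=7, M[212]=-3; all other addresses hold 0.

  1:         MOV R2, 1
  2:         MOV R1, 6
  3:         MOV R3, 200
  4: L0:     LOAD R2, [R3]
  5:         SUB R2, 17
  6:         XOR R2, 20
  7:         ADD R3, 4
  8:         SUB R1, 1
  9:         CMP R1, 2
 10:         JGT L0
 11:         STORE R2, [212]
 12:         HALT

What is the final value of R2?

MOV R2, 1 → R2=1
MOV R1, 6 → R1=6
MOV R3, 200 → R3=200
LOAD R2, [R3] → R2=M[200]=8
SUB R2, 17 → R2=8-17=-9
XOR R2, 20 → R2=(-9)^20=-29
ADD R3, 4 → R3=200+4=204
SUB R1, 1 → R1=6-1=5
CMP R1, 2  (cmp 5,2)
JGT L0: taken
LOAD R2, [R3] → R2=M[204]=22
SUB R2, 17 → R2=22-17=5
XOR R2, 20 → R2=5^20=17
ADD R3, 4 → R3=204+4=208
SUB R1, 1 → R1=5-1=4
CMP R1, 2  (cmp 4,2)
JGT L0: taken
LOAD R2, [R3] → R2=M[208]=7
SUB R2, 17 → R2=7-17=-10
XOR R2, 20 → R2=(-10)^20=-30
ADD R3, 4 → R3=208+4=212
SUB R1, 1 → R1=4-1=3
CMP R1, 2  (cmp 3,2)
JGT L0: taken
LOAD R2, [R3] → R2=M[212]=-3
SUB R2, 17 → R2=(-3)-17=-20
XOR R2, 20 → R2=(-20)^20=-8
ADD R3, 4 → R3=212+4=216
SUB R1, 1 → R1=3-1=2
CMP R1, 2  (cmp 2,2)
JGT L0: not taken
STORE R2, [212] → M[212]=-8
halt.

-8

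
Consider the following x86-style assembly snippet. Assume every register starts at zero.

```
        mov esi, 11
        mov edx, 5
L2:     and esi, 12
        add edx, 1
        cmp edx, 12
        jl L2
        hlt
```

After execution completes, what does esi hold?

8

mov esi, 11 → esi=11
mov edx, 5 → edx=5
and esi, 12 → esi=11&12=8
add edx, 1 → edx=5+1=6
cmp edx, 12  (cmp 6,12)
jl L2: taken
and esi, 12 → esi=8&12=8
add edx, 1 → edx=6+1=7
cmp edx, 12  (cmp 7,12)
jl L2: taken
and esi, 12 → esi=8&12=8
add edx, 1 → edx=7+1=8
cmp edx, 12  (cmp 8,12)
jl L2: taken
and esi, 12 → esi=8&12=8
add edx, 1 → edx=8+1=9
cmp edx, 12  (cmp 9,12)
jl L2: taken
and esi, 12 → esi=8&12=8
add edx, 1 → edx=9+1=10
cmp edx, 12  (cmp 10,12)
jl L2: taken
and esi, 12 → esi=8&12=8
add edx, 1 → edx=10+1=11
cmp edx, 12  (cmp 11,12)
jl L2: taken
and esi, 12 → esi=8&12=8
add edx, 1 → edx=11+1=12
cmp edx, 12  (cmp 12,12)
jl L2: not taken
halt.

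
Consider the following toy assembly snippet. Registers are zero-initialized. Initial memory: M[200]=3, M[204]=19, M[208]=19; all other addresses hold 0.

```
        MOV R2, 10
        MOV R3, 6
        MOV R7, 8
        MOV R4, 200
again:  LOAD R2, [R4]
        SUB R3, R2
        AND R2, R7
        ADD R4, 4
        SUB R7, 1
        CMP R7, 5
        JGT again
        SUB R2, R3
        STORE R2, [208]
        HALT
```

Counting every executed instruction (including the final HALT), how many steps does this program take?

28

MOV R2, 10 → R2=10
MOV R3, 6 → R3=6
MOV R7, 8 → R7=8
MOV R4, 200 → R4=200
LOAD R2, [R4] → R2=M[200]=3
SUB R3, R2 → R3=6-3=3
AND R2, R7 → R2=3&8=0
ADD R4, 4 → R4=200+4=204
SUB R7, 1 → R7=8-1=7
CMP R7, 5  (cmp 7,5)
JGT again: taken
LOAD R2, [R4] → R2=M[204]=19
SUB R3, R2 → R3=3-19=-16
AND R2, R7 → R2=19&7=3
ADD R4, 4 → R4=204+4=208
SUB R7, 1 → R7=7-1=6
CMP R7, 5  (cmp 6,5)
JGT again: taken
LOAD R2, [R4] → R2=M[208]=19
SUB R3, R2 → R3=(-16)-19=-35
AND R2, R7 → R2=19&6=2
ADD R4, 4 → R4=208+4=212
SUB R7, 1 → R7=6-1=5
CMP R7, 5  (cmp 5,5)
JGT again: not taken
SUB R2, R3 → R2=2-(-35)=37
STORE R2, [208] → M[208]=37
halt.
Total executed instructions: 28.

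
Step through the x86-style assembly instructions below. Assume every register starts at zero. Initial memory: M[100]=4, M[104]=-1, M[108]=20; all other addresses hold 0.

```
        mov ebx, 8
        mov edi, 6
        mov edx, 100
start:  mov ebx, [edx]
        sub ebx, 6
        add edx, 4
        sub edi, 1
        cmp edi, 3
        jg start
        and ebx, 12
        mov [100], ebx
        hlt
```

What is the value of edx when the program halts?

112

after mov ebx, 8: ebx=8
after mov edi, 6: edi=6
after mov edx, 100: edx=100
after mov ebx, [edx]: ebx=M[100]=4
after sub ebx, 6: ebx=4-6=-2
after add edx, 4: edx=100+4=104
after sub edi, 1: edi=6-1=5
cmp edi, 3  (cmp 5,3)
jg start: taken
after mov ebx, [edx]: ebx=M[104]=-1
after sub ebx, 6: ebx=(-1)-6=-7
after add edx, 4: edx=104+4=108
after sub edi, 1: edi=5-1=4
cmp edi, 3  (cmp 4,3)
jg start: taken
after mov ebx, [edx]: ebx=M[108]=20
after sub ebx, 6: ebx=20-6=14
after add edx, 4: edx=108+4=112
after sub edi, 1: edi=4-1=3
cmp edi, 3  (cmp 3,3)
jg start: not taken
after and ebx, 12: ebx=14&12=12
mov [100], ebx → M[100]=12
halt.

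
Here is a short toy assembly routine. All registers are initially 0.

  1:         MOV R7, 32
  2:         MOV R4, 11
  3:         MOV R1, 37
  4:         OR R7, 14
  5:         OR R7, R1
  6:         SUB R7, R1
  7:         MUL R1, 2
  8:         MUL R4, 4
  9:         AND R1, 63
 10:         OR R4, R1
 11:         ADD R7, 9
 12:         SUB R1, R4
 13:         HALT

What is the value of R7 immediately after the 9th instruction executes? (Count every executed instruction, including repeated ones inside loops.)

10

MOV R7, 32 → R7=32
MOV R4, 11 → R4=11
MOV R1, 37 → R1=37
OR R7, 14 → R7=32|14=46
OR R7, R1 → R7=46|37=47
SUB R7, R1 → R7=47-37=10
MUL R1, 2 → R1=37*2=74
MUL R4, 4 → R4=11*4=44
AND R1, 63 → R1=74&63=10
After step 9: R7 = 10.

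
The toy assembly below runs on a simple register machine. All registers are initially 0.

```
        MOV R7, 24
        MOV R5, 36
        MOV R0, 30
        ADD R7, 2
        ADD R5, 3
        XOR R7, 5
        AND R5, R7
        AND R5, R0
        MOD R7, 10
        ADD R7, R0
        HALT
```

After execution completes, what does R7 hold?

MOV R7, 24 → R7=24
MOV R5, 36 → R5=36
MOV R0, 30 → R0=30
ADD R7, 2 → R7=24+2=26
ADD R5, 3 → R5=36+3=39
XOR R7, 5 → R7=26^5=31
AND R5, R7 → R5=39&31=7
AND R5, R0 → R5=7&30=6
MOD R7, 10 → R7=31%10=1
ADD R7, R0 → R7=1+30=31
halt.

31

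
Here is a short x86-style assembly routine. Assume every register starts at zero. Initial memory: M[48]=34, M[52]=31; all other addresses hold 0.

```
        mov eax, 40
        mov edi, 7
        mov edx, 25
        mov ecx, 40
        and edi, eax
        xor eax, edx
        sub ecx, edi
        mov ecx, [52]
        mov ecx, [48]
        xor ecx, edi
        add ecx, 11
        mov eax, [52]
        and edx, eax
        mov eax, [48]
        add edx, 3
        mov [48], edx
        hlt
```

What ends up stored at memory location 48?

eax=40
edi=7
edx=25
ecx=40
edi=7&40=0
eax=40^25=49
ecx=40-0=40
ecx=M[52]=31
ecx=M[48]=34
ecx=34^0=34
ecx=34+11=45
eax=M[52]=31
edx=25&31=25
eax=M[48]=34
edx=25+3=28
mov [48], edx → M[48]=28
halt.

28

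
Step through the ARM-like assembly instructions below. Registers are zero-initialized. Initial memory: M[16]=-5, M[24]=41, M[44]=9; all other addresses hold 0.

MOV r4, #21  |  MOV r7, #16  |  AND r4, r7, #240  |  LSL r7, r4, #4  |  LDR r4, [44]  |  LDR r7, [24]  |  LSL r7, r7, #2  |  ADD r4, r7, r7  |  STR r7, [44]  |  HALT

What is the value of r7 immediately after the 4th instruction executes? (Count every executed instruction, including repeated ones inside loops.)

256

r4=21
r7=16
r4=16&240=16
r7=16<<4=256
After step 4: r7 = 256.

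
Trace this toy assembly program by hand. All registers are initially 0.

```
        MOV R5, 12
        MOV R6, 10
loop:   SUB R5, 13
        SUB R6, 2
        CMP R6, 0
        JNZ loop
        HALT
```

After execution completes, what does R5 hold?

-53

MOV R5, 12 → R5=12
MOV R6, 10 → R6=10
SUB R5, 13 → R5=12-13=-1
SUB R6, 2 → R6=10-2=8
CMP R6, 0  (cmp 8,0)
JNZ loop: taken
SUB R5, 13 → R5=(-1)-13=-14
SUB R6, 2 → R6=8-2=6
CMP R6, 0  (cmp 6,0)
JNZ loop: taken
SUB R5, 13 → R5=(-14)-13=-27
SUB R6, 2 → R6=6-2=4
CMP R6, 0  (cmp 4,0)
JNZ loop: taken
SUB R5, 13 → R5=(-27)-13=-40
SUB R6, 2 → R6=4-2=2
CMP R6, 0  (cmp 2,0)
JNZ loop: taken
SUB R5, 13 → R5=(-40)-13=-53
SUB R6, 2 → R6=2-2=0
CMP R6, 0  (cmp 0,0)
JNZ loop: not taken
halt.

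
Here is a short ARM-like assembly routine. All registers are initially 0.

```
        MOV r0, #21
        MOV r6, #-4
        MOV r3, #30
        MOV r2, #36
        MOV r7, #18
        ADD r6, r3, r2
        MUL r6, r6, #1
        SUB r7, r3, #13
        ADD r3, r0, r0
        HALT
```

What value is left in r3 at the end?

42

MOV r0, #21 → r0=21
MOV r6, #-4 → r6=-4
MOV r3, #30 → r3=30
MOV r2, #36 → r2=36
MOV r7, #18 → r7=18
ADD r6, r3, r2 → r6=30+36=66
MUL r6, r6, #1 → r6=66*1=66
SUB r7, r3, #13 → r7=30-13=17
ADD r3, r0, r0 → r3=21+21=42
halt.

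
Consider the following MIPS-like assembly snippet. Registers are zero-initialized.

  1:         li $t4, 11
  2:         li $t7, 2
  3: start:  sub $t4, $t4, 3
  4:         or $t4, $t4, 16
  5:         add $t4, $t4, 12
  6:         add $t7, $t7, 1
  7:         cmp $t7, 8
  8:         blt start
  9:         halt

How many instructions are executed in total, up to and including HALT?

$t4=11
$t7=2
$t4=11-3=8
$t4=8|16=24
$t4=24+12=36
$t7=2+1=3
cmp $t7, 8  (cmp 3,8)
blt start: taken
$t4=36-3=33
$t4=33|16=49
$t4=49+12=61
$t7=3+1=4
cmp $t7, 8  (cmp 4,8)
blt start: taken
$t4=61-3=58
$t4=58|16=58
$t4=58+12=70
$t7=4+1=5
cmp $t7, 8  (cmp 5,8)
blt start: taken
$t4=70-3=67
$t4=67|16=83
$t4=83+12=95
$t7=5+1=6
cmp $t7, 8  (cmp 6,8)
blt start: taken
$t4=95-3=92
$t4=92|16=92
$t4=92+12=104
$t7=6+1=7
cmp $t7, 8  (cmp 7,8)
blt start: taken
$t4=104-3=101
$t4=101|16=117
$t4=117+12=129
$t7=7+1=8
cmp $t7, 8  (cmp 8,8)
blt start: not taken
halt.
Total executed instructions: 39.

39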